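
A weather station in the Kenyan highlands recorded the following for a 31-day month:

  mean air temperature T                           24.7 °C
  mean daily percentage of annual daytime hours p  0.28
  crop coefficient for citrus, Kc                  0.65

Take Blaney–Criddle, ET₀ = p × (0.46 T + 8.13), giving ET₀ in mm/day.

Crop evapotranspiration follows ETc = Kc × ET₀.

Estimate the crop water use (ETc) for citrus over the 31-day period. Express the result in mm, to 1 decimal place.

ET₀ = 0.28 × (0.46 × 24.7 + 8.13) = 0.28 × 19.492 = 5.4578 mm/d
ETc = Kc × ET₀ = 0.65 × 5.4578 = 3.5476 mm/d
Over 31 days: 3.5476 × 31 = 109.976 mm

110.0 mm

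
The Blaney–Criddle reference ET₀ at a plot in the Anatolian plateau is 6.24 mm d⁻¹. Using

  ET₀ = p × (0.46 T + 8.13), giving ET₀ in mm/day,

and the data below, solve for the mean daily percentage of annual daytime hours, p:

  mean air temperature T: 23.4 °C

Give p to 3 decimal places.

p = ET₀ / (0.46 T + 8.13) = 6.24 / (0.46 × 23.4 + 8.13) = 6.24 / 18.894 = 0.3303

0.330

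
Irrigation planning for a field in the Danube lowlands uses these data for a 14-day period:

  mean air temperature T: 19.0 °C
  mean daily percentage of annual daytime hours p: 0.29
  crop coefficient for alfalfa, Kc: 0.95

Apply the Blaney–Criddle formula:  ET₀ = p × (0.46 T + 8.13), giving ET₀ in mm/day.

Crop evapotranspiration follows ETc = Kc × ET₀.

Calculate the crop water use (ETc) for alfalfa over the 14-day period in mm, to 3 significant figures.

65.1 mm

ET₀ = 0.29 × (0.46 × 19.0 + 8.13) = 0.29 × 16.870 = 4.8923 mm/d
ETc = Kc × ET₀ = 0.95 × 4.8923 = 4.6477 mm/d
Over 14 days: 4.6477 × 14 = 65.068 mm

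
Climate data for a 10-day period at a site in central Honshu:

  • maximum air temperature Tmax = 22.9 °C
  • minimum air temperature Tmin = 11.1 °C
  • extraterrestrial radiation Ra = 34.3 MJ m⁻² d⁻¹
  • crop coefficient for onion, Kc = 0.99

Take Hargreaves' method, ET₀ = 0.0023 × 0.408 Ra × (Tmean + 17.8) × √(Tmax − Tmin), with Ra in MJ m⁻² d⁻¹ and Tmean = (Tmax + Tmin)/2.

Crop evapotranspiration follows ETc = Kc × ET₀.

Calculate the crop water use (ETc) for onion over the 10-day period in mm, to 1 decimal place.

38.1 mm

Tmean = (22.9 + 11.1)/2 = 17.00 °C
0.408 Ra = 0.408 × 34.3 = 13.9944 mm/d equivalent
ET₀ = 0.0023 × 13.9944 × (17.00 + 17.8) × √11.8 = 0.0023 × 13.9944 × 34.80 × 3.4351 = 3.8477 mm/d
ETc = Kc × ET₀ = 0.99 × 3.8477 = 3.8092 mm/d
Over 10 days: 3.8092 × 10 = 38.092 mm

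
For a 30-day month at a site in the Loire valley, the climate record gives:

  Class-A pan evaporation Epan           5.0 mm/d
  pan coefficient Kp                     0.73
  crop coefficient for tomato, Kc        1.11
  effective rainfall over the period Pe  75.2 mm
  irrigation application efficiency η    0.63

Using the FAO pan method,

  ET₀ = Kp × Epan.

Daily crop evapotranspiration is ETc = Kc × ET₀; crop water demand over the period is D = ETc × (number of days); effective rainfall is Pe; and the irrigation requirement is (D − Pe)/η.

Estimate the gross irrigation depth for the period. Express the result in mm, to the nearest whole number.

74 mm

ET₀ = 0.73 × 5.0 = 3.6500 mm/d
ETc = Kc × ET₀ = 1.11 × 3.6500 = 4.0515 mm/d
Crop demand D = ETc × 30 d = 4.0515 × 30 = 121.545 mm
D − Pe = 121.545 − 75.2 = 46.345 mm
Gross irrigation = 46.345 / 0.63 = 73.563 mm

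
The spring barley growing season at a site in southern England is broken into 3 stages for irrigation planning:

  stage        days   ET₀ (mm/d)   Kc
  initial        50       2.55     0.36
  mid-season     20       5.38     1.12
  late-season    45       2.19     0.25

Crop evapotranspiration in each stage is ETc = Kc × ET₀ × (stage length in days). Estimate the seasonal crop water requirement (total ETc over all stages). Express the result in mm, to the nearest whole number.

initial: 0.36 × 2.55 × 50 = 45.90 mm
mid-season: 1.12 × 5.38 × 20 = 120.51 mm
late-season: 0.25 × 2.19 × 45 = 24.64 mm
Seasonal total = 191.05 mm

191 mm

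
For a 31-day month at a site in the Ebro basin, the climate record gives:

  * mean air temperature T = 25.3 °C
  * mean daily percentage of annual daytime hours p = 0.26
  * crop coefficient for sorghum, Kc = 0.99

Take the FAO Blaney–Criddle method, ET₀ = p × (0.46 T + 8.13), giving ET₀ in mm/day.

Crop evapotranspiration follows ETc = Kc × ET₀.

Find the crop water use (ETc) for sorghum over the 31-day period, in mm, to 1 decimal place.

ET₀ = 0.26 × (0.46 × 25.3 + 8.13) = 0.26 × 19.768 = 5.1397 mm/d
ETc = Kc × ET₀ = 0.99 × 5.1397 = 5.0883 mm/d
Over 31 days: 5.0883 × 31 = 157.737 mm

157.7 mm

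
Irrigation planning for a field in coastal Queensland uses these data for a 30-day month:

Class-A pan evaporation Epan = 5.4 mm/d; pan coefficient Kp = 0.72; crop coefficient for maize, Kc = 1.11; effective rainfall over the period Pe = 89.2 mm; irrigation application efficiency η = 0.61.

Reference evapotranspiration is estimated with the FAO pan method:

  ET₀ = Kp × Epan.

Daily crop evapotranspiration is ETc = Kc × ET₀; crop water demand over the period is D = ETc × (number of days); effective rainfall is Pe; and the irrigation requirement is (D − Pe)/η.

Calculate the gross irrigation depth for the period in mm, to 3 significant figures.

66.0 mm

ET₀ = 0.72 × 5.4 = 3.8880 mm/d
ETc = Kc × ET₀ = 1.11 × 3.8880 = 4.3157 mm/d
Crop demand D = ETc × 30 d = 4.3157 × 30 = 129.471 mm
D − Pe = 129.471 − 89.2 = 40.271 mm
Gross irrigation = 40.271 / 0.61 = 66.018 mm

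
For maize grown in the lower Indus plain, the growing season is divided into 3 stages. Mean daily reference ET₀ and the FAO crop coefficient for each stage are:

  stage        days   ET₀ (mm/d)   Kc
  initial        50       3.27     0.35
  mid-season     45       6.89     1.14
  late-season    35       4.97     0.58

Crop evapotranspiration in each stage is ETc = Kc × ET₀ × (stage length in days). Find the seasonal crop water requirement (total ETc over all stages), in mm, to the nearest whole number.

512 mm

initial: 0.35 × 3.27 × 50 = 57.23 mm
mid-season: 1.14 × 6.89 × 45 = 353.46 mm
late-season: 0.58 × 4.97 × 35 = 100.89 mm
Seasonal total = 511.58 mm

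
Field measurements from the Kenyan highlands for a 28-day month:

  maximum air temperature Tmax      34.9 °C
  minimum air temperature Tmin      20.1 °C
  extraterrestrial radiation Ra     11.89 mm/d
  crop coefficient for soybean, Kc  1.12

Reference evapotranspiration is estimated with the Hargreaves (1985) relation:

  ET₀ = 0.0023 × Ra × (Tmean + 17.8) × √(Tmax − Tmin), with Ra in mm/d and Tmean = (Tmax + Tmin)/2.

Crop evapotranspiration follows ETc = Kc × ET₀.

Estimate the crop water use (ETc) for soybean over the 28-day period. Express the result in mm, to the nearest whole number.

149 mm

Tmean = (34.9 + 20.1)/2 = 27.50 °C
ET₀ = 0.0023 × 11.89 × (27.50 + 17.8) × √14.8 = 0.0023 × 11.89 × 45.30 × 3.8471 = 4.7659 mm/d
ETc = Kc × ET₀ = 1.12 × 4.7659 = 5.3378 mm/d
Over 28 days: 5.3378 × 28 = 149.458 mm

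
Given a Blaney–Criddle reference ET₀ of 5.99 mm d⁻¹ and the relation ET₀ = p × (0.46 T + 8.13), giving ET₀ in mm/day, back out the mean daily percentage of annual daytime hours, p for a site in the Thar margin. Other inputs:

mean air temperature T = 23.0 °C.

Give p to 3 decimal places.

p = ET₀ / (0.46 T + 8.13) = 5.99 / (0.46 × 23.0 + 8.13) = 5.99 / 18.710 = 0.3201

0.320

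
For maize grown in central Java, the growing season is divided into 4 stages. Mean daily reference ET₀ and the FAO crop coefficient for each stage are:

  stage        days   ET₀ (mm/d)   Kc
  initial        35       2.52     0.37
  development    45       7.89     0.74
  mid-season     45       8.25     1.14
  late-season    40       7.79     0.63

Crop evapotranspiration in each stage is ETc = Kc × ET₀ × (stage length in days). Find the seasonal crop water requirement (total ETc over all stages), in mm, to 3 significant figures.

915 mm

initial: 0.37 × 2.52 × 35 = 32.63 mm
development: 0.74 × 7.89 × 45 = 262.74 mm
mid-season: 1.14 × 8.25 × 45 = 423.23 mm
late-season: 0.63 × 7.79 × 40 = 196.31 mm
Seasonal total = 914.91 mm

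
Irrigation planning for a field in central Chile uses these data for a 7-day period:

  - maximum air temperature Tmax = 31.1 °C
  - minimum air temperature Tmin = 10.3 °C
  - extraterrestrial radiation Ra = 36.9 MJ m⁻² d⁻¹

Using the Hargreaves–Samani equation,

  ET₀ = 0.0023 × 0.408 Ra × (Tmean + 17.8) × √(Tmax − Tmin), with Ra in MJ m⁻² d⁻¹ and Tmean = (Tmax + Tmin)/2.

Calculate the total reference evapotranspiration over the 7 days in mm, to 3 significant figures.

42.6 mm

Tmean = (31.1 + 10.3)/2 = 20.70 °C
0.408 Ra = 0.408 × 36.9 = 15.0552 mm/d equivalent
ET₀ = 0.0023 × 15.0552 × (20.70 + 17.8) × √20.8 = 0.0023 × 15.0552 × 38.50 × 4.5607 = 6.0800 mm/d
Over 7 days: 6.0800 × 7 = 42.560 mm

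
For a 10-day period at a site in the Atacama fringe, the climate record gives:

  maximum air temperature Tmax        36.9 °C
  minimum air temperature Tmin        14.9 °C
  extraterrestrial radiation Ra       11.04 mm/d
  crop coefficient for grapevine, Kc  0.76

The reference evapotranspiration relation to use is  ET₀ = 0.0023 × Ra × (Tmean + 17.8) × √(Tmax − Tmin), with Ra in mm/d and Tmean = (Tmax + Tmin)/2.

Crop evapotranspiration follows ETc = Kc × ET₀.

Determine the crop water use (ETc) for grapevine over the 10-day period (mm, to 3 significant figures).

Tmean = (36.9 + 14.9)/2 = 25.90 °C
ET₀ = 0.0023 × 11.04 × (25.90 + 17.8) × √22.0 = 0.0023 × 11.04 × 43.70 × 4.6904 = 5.2046 mm/d
ETc = Kc × ET₀ = 0.76 × 5.2046 = 3.9555 mm/d
Over 10 days: 3.9555 × 10 = 39.555 mm

39.6 mm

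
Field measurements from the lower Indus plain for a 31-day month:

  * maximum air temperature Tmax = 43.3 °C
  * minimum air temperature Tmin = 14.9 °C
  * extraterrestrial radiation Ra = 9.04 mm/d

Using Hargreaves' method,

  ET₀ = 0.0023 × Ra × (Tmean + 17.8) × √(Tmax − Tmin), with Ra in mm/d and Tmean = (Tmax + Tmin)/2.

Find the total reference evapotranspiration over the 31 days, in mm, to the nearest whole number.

161 mm

Tmean = (43.3 + 14.9)/2 = 29.10 °C
ET₀ = 0.0023 × 9.04 × (29.10 + 17.8) × √28.4 = 0.0023 × 9.04 × 46.90 × 5.3292 = 5.1967 mm/d
Over 31 days: 5.1967 × 31 = 161.098 mm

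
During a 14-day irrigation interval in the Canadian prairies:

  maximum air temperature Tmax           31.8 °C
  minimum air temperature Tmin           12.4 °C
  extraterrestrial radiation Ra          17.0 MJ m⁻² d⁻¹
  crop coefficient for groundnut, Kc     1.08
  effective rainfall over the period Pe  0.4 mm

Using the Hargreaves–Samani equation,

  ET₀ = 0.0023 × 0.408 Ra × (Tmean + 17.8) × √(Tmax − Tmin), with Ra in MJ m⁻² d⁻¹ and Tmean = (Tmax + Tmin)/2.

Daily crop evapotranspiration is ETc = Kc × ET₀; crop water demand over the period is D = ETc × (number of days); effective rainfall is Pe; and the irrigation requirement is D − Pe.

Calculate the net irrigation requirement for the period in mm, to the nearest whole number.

Tmean = (31.8 + 12.4)/2 = 22.10 °C
0.408 Ra = 0.408 × 17.0 = 6.9360 mm/d equivalent
ET₀ = 0.0023 × 6.9360 × (22.10 + 17.8) × √19.4 = 0.0023 × 6.9360 × 39.90 × 4.4045 = 2.8035 mm/d
ETc = Kc × ET₀ = 1.08 × 2.8035 = 3.0278 mm/d
Crop demand D = ETc × 14 d = 3.0278 × 14 = 42.389 mm
D − Pe = 42.389 − 0.4 = 41.989 mm

42 mm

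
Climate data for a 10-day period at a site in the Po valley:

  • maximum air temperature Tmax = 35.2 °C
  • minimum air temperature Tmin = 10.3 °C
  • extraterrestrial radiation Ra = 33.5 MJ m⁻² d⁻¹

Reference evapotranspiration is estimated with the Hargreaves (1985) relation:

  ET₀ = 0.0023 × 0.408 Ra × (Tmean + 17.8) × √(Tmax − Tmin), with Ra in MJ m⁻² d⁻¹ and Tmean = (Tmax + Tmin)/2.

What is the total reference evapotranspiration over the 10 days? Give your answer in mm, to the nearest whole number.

Tmean = (35.2 + 10.3)/2 = 22.75 °C
0.408 Ra = 0.408 × 33.5 = 13.6680 mm/d equivalent
ET₀ = 0.0023 × 13.6680 × (22.75 + 17.8) × √24.9 = 0.0023 × 13.6680 × 40.55 × 4.9900 = 6.3610 mm/d
Over 10 days: 6.3610 × 10 = 63.610 mm

64 mm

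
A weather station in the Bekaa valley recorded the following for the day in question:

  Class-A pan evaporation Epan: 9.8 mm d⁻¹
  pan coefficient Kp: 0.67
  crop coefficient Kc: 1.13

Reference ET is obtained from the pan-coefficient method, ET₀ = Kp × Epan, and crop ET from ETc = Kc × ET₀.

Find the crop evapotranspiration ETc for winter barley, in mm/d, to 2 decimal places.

ET₀ = 0.67 × 9.8 = 6.5660 mm/d
ETc = Kc × ET₀ = 1.13 × 6.5660 = 7.4196 mm/d

7.42 mm/d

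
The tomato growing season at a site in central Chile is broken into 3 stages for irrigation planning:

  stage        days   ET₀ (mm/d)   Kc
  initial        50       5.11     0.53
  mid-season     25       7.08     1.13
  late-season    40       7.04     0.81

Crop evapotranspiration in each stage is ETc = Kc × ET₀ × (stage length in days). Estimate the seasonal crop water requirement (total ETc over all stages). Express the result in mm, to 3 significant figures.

564 mm

initial: 0.53 × 5.11 × 50 = 135.42 mm
mid-season: 1.13 × 7.08 × 25 = 200.01 mm
late-season: 0.81 × 7.04 × 40 = 228.10 mm
Seasonal total = 563.53 mm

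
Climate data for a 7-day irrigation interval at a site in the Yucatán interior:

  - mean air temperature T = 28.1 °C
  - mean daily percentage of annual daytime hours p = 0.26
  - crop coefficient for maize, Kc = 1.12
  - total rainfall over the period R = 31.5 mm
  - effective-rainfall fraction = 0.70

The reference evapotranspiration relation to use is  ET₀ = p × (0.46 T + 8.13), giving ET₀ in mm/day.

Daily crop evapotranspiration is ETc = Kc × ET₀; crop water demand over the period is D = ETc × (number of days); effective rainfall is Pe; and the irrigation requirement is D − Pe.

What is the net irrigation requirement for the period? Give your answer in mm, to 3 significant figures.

ET₀ = 0.26 × (0.46 × 28.1 + 8.13) = 0.26 × 21.056 = 5.4746 mm/d
ETc = Kc × ET₀ = 1.12 × 5.4746 = 6.1316 mm/d
Crop demand D = ETc × 7 d = 6.1316 × 7 = 42.921 mm
Pe = 0.70 × 31.5 = 22.050 mm
D − Pe = 42.921 − 22.050 = 20.871 mm

20.9 mm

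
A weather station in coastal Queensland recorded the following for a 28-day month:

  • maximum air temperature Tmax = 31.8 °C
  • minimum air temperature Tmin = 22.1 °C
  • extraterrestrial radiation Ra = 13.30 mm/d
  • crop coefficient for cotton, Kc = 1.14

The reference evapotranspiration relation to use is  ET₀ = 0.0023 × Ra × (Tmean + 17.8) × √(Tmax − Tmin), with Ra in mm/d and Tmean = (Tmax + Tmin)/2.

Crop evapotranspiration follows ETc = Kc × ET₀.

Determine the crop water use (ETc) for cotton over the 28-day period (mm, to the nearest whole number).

Tmean = (31.8 + 22.1)/2 = 26.95 °C
ET₀ = 0.0023 × 13.30 × (26.95 + 17.8) × √9.7 = 0.0023 × 13.30 × 44.75 × 3.1145 = 4.2634 mm/d
ETc = Kc × ET₀ = 1.14 × 4.2634 = 4.8603 mm/d
Over 28 days: 4.8603 × 28 = 136.088 mm

136 mm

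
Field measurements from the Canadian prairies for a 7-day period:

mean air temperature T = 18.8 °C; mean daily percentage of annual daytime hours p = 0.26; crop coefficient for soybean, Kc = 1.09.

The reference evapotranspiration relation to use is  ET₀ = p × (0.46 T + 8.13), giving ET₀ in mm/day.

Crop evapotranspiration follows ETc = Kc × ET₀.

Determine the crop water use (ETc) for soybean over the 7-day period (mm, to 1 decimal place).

33.3 mm

ET₀ = 0.26 × (0.46 × 18.8 + 8.13) = 0.26 × 16.778 = 4.3623 mm/d
ETc = Kc × ET₀ = 1.09 × 4.3623 = 4.7549 mm/d
Over 7 days: 4.7549 × 7 = 33.284 mm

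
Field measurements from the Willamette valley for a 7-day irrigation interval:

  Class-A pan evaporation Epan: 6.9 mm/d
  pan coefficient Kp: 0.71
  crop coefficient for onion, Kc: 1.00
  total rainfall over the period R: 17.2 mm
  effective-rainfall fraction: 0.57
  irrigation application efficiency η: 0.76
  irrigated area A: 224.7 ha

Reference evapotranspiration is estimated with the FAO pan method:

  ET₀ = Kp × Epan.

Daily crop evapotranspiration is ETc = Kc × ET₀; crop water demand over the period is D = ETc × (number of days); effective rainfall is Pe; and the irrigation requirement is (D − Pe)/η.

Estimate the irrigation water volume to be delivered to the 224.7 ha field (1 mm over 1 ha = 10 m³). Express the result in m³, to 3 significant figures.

ET₀ = 0.71 × 6.9 = 4.8990 mm/d
ETc = Kc × ET₀ = 1.00 × 4.8990 = 4.8990 mm/d
Crop demand D = ETc × 7 d = 4.8990 × 7 = 34.293 mm
Pe = 0.57 × 17.2 = 9.804 mm
D − Pe = 34.293 − 9.804 = 24.489 mm
Gross irrigation = 24.489 / 0.76 = 32.222 mm
Volume = 32.222 mm × 224.7 ha × 10 = 72402.8 m³

72400 m³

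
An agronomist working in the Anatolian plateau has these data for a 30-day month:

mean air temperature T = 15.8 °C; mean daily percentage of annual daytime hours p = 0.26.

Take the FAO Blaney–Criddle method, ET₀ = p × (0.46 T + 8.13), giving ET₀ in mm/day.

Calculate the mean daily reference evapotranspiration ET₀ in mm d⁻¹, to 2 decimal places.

ET₀ = 0.26 × (0.46 × 15.8 + 8.13) = 0.26 × 15.398 = 4.0035 mm/d

4.00 mm d⁻¹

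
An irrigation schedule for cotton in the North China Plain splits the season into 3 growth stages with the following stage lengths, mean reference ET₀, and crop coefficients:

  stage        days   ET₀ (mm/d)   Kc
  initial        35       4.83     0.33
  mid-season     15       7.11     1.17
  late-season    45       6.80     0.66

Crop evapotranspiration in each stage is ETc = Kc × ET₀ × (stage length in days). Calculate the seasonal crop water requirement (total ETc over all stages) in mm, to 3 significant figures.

initial: 0.33 × 4.83 × 35 = 55.79 mm
mid-season: 1.17 × 7.11 × 15 = 124.78 mm
late-season: 0.66 × 6.80 × 45 = 201.96 mm
Seasonal total = 382.53 mm

383 mm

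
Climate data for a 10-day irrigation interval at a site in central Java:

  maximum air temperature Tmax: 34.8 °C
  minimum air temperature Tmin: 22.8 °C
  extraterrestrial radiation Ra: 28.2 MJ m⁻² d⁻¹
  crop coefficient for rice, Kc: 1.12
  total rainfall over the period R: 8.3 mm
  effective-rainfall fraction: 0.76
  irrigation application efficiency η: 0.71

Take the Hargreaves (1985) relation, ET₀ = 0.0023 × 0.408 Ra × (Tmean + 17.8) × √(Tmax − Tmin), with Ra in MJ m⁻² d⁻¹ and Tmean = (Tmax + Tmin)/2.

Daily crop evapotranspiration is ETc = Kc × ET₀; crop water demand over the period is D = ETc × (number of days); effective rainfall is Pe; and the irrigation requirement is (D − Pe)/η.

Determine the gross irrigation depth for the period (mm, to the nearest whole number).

Tmean = (34.8 + 22.8)/2 = 28.80 °C
0.408 Ra = 0.408 × 28.2 = 11.5056 mm/d equivalent
ET₀ = 0.0023 × 11.5056 × (28.80 + 17.8) × √12.0 = 0.0023 × 11.5056 × 46.60 × 3.4641 = 4.2718 mm/d
ETc = Kc × ET₀ = 1.12 × 4.2718 = 4.7844 mm/d
Crop demand D = ETc × 10 d = 4.7844 × 10 = 47.844 mm
Pe = 0.76 × 8.3 = 6.308 mm
D − Pe = 47.844 − 6.308 = 41.536 mm
Gross irrigation = 41.536 / 0.71 = 58.501 mm

59 mm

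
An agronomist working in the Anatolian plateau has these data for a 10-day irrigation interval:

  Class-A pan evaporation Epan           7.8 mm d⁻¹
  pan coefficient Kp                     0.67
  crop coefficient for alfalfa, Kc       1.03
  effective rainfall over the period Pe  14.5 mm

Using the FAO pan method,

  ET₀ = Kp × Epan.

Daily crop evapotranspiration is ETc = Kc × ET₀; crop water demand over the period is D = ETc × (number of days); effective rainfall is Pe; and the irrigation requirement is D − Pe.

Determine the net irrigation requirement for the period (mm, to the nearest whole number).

39 mm

ET₀ = 0.67 × 7.8 = 5.2260 mm/d
ETc = Kc × ET₀ = 1.03 × 5.2260 = 5.3828 mm/d
Crop demand D = ETc × 10 d = 5.3828 × 10 = 53.828 mm
D − Pe = 53.828 − 14.5 = 39.328 mm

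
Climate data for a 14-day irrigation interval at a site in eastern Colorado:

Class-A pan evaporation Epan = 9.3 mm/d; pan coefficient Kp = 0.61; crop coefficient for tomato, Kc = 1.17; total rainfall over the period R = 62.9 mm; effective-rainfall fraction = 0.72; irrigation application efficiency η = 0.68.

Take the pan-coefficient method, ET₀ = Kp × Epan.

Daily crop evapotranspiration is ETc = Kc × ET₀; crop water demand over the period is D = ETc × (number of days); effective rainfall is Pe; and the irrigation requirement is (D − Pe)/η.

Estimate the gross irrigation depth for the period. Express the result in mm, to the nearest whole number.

ET₀ = 0.61 × 9.3 = 5.6730 mm/d
ETc = Kc × ET₀ = 1.17 × 5.6730 = 6.6374 mm/d
Crop demand D = ETc × 14 d = 6.6374 × 14 = 92.924 mm
Pe = 0.72 × 62.9 = 45.288 mm
D − Pe = 92.924 − 45.288 = 47.636 mm
Gross irrigation = 47.636 / 0.68 = 70.053 mm

70 mm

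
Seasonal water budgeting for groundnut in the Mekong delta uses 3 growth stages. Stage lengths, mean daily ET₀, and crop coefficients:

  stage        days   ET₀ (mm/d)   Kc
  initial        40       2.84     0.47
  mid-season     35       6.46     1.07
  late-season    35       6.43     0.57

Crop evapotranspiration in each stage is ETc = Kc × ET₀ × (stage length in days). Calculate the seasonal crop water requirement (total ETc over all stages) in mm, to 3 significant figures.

424 mm

initial: 0.47 × 2.84 × 40 = 53.39 mm
mid-season: 1.07 × 6.46 × 35 = 241.93 mm
late-season: 0.57 × 6.43 × 35 = 128.28 mm
Seasonal total = 423.60 mm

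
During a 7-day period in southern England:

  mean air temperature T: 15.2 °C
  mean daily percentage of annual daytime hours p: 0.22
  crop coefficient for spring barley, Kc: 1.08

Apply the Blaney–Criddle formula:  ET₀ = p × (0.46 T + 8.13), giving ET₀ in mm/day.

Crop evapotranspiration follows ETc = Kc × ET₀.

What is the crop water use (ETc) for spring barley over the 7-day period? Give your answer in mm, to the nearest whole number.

ET₀ = 0.22 × (0.46 × 15.2 + 8.13) = 0.22 × 15.122 = 3.3268 mm/d
ETc = Kc × ET₀ = 1.08 × 3.3268 = 3.5929 mm/d
Over 7 days: 3.5929 × 7 = 25.150 mm

25 mm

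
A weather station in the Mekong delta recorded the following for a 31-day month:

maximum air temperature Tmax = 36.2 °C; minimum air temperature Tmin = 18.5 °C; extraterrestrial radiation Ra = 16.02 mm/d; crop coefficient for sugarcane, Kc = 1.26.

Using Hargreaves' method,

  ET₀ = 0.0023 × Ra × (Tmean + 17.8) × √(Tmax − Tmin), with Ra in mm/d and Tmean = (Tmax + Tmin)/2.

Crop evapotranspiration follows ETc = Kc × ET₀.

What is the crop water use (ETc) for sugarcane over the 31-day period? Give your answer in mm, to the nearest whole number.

273 mm

Tmean = (36.2 + 18.5)/2 = 27.35 °C
ET₀ = 0.0023 × 16.02 × (27.35 + 17.8) × √17.7 = 0.0023 × 16.02 × 45.15 × 4.2071 = 6.9989 mm/d
ETc = Kc × ET₀ = 1.26 × 6.9989 = 8.8186 mm/d
Over 31 days: 8.8186 × 31 = 273.377 mm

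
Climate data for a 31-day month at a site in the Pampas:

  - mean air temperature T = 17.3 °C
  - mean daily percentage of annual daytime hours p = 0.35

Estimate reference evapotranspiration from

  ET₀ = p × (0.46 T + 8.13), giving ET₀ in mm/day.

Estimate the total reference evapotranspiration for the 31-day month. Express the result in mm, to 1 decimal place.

174.6 mm

ET₀ = 0.35 × (0.46 × 17.3 + 8.13) = 0.35 × 16.088 = 5.6308 mm/d
Monthly total = 5.6308 × 31 = 174.555 mm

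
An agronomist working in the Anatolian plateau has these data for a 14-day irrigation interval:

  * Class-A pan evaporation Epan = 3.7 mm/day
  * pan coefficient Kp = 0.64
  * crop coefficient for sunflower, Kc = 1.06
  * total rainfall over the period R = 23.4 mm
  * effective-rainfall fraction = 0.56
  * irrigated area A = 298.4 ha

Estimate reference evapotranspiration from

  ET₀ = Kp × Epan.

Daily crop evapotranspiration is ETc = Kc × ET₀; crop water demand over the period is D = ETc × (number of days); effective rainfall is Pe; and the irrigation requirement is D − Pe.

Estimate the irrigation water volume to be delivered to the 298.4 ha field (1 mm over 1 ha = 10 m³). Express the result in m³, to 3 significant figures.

ET₀ = 0.64 × 3.7 = 2.3680 mm/d
ETc = Kc × ET₀ = 1.06 × 2.3680 = 2.5101 mm/d
Crop demand D = ETc × 14 d = 2.5101 × 14 = 35.141 mm
Pe = 0.56 × 23.4 = 13.104 mm
D − Pe = 35.141 − 13.104 = 22.037 mm
Volume = 22.037 mm × 298.4 ha × 10 = 65758.4 m³

65800 m³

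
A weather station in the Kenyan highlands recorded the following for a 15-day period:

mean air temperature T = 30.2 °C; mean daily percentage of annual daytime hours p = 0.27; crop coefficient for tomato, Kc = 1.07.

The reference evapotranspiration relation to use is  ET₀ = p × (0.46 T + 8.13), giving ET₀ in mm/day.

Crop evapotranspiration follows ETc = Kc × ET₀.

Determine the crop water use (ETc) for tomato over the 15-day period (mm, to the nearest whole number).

ET₀ = 0.27 × (0.46 × 30.2 + 8.13) = 0.27 × 22.022 = 5.9459 mm/d
ETc = Kc × ET₀ = 1.07 × 5.9459 = 6.3621 mm/d
Over 15 days: 6.3621 × 15 = 95.432 mm

95 mm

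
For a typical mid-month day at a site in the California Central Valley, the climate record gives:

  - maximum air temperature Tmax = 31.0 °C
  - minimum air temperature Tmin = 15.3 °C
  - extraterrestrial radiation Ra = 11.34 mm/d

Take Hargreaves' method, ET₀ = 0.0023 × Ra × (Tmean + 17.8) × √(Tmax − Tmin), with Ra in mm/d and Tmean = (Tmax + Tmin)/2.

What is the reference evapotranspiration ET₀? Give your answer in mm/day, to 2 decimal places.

4.23 mm/day

Tmean = (31.0 + 15.3)/2 = 23.15 °C
ET₀ = 0.0023 × 11.34 × (23.15 + 17.8) × √15.7 = 0.0023 × 11.34 × 40.95 × 3.9623 = 4.2320 mm/d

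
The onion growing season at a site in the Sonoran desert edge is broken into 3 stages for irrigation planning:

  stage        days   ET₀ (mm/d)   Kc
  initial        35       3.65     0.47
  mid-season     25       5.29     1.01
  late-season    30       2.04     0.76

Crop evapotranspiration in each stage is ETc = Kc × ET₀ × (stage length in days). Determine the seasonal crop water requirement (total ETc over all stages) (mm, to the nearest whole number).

240 mm

initial: 0.47 × 3.65 × 35 = 60.04 mm
mid-season: 1.01 × 5.29 × 25 = 133.57 mm
late-season: 0.76 × 2.04 × 30 = 46.51 mm
Seasonal total = 240.12 mm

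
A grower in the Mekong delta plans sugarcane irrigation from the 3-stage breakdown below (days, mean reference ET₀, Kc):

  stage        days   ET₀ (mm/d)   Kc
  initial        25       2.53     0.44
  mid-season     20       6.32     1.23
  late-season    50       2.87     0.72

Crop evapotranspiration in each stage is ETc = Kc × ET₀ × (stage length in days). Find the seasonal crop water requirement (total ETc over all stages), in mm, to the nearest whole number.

287 mm

initial: 0.44 × 2.53 × 25 = 27.83 mm
mid-season: 1.23 × 6.32 × 20 = 155.47 mm
late-season: 0.72 × 2.87 × 50 = 103.32 mm
Seasonal total = 286.62 mm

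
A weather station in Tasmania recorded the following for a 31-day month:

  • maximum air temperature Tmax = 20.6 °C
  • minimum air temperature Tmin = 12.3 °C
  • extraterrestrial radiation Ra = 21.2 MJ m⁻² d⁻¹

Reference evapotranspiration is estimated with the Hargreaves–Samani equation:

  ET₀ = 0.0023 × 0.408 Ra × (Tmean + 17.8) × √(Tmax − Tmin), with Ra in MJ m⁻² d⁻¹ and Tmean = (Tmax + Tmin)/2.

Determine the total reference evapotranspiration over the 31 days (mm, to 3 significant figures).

Tmean = (20.6 + 12.3)/2 = 16.45 °C
0.408 Ra = 0.408 × 21.2 = 8.6496 mm/d equivalent
ET₀ = 0.0023 × 8.6496 × (16.45 + 17.8) × √8.3 = 0.0023 × 8.6496 × 34.25 × 2.8810 = 1.9630 mm/d
Over 31 days: 1.9630 × 31 = 60.853 mm

60.9 mm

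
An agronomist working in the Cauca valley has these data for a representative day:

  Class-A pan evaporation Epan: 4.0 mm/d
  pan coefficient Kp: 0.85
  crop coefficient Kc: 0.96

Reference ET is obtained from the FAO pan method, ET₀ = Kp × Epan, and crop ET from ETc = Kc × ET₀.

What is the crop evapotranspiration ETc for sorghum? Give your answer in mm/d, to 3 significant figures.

ET₀ = 0.85 × 4.0 = 3.4000 mm/d
ETc = Kc × ET₀ = 0.96 × 3.4000 = 3.2640 mm/d

3.26 mm/d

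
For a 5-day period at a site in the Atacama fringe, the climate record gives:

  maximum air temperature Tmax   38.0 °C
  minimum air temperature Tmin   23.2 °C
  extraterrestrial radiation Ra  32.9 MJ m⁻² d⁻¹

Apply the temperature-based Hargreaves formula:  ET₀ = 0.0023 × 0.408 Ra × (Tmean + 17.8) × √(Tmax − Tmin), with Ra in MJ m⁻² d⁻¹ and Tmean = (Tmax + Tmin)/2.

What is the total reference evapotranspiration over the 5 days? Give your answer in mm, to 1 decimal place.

Tmean = (38.0 + 23.2)/2 = 30.60 °C
0.408 Ra = 0.408 × 32.9 = 13.4232 mm/d equivalent
ET₀ = 0.0023 × 13.4232 × (30.60 + 17.8) × √14.8 = 0.0023 × 13.4232 × 48.40 × 3.8471 = 5.7486 mm/d
Over 5 days: 5.7486 × 5 = 28.743 mm

28.7 mm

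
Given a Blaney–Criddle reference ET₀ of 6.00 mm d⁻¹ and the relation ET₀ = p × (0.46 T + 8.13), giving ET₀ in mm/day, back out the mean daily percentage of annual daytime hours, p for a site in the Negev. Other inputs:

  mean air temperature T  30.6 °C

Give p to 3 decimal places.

0.270

p = ET₀ / (0.46 T + 8.13) = 6.00 / (0.46 × 30.6 + 8.13) = 6.00 / 22.206 = 0.2702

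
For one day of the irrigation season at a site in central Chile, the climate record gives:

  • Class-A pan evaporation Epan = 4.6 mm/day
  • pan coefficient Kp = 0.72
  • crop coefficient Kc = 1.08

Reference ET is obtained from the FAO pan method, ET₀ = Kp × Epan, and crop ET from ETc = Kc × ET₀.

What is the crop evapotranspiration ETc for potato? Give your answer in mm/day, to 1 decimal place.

3.6 mm/day

ET₀ = 0.72 × 4.6 = 3.3120 mm/d
ETc = Kc × ET₀ = 1.08 × 3.3120 = 3.5770 mm/d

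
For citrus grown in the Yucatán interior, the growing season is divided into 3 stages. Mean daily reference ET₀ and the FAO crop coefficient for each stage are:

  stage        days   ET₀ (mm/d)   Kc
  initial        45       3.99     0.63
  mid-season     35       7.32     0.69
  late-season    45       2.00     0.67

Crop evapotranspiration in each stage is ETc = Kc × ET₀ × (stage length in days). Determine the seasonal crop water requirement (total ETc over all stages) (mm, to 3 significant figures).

350 mm

initial: 0.63 × 3.99 × 45 = 113.12 mm
mid-season: 0.69 × 7.32 × 35 = 176.78 mm
late-season: 0.67 × 2.00 × 45 = 60.30 mm
Seasonal total = 350.20 mm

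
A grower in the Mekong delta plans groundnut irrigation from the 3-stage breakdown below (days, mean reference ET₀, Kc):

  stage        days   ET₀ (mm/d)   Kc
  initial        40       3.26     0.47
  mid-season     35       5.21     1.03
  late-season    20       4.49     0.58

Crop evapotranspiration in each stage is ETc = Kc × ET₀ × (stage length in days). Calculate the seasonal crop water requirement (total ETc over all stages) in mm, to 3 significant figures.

initial: 0.47 × 3.26 × 40 = 61.29 mm
mid-season: 1.03 × 5.21 × 35 = 187.82 mm
late-season: 0.58 × 4.49 × 20 = 52.08 mm
Seasonal total = 301.19 mm

301 mm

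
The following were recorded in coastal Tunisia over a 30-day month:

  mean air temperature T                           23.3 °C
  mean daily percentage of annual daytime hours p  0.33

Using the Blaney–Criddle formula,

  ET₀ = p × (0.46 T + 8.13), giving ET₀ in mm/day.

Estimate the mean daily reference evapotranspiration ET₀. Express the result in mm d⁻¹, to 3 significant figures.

ET₀ = 0.33 × (0.46 × 23.3 + 8.13) = 0.33 × 18.848 = 6.2198 mm/d

6.22 mm d⁻¹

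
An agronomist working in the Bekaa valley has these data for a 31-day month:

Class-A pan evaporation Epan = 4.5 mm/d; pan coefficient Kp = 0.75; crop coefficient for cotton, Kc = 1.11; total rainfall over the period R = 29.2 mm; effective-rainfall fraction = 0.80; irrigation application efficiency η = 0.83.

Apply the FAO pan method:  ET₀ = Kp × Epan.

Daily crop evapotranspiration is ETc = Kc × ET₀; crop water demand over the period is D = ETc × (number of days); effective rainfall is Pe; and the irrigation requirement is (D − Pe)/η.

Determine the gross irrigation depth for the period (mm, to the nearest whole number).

112 mm

ET₀ = 0.75 × 4.5 = 3.3750 mm/d
ETc = Kc × ET₀ = 1.11 × 3.3750 = 3.7463 mm/d
Crop demand D = ETc × 31 d = 3.7463 × 31 = 116.135 mm
Pe = 0.80 × 29.2 = 23.360 mm
D − Pe = 116.135 − 23.360 = 92.775 mm
Gross irrigation = 92.775 / 0.83 = 111.777 mm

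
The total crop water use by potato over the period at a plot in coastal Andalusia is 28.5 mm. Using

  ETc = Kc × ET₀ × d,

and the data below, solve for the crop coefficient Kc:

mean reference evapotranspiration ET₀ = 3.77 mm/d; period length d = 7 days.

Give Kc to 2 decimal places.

1.08

ETc = Kc × ET₀ × d  ⇒  Kc = ETc / (ET₀ × d)
Kc = 28.5 / (3.77 × 7) = 28.5 / 26.39 = 1.0800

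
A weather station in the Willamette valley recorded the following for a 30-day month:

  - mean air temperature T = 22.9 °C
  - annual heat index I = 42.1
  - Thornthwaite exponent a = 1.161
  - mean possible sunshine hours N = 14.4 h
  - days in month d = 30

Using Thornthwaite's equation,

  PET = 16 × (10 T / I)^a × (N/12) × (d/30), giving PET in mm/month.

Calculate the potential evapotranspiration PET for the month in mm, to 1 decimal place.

10T/I = 10 × 22.9 / 42.1 = 5.4394
(10T/I)^a = 5.4394^1.161 = 7.1445
Uncorrected PET = 16 × 7.1445 = 114.312 mm
Correction = (N/12)(d/30) = (14.4/12)(30/30) = 1.2000
PET = 114.312 × 1.2000 = 137.174 mm/month

137.2 mm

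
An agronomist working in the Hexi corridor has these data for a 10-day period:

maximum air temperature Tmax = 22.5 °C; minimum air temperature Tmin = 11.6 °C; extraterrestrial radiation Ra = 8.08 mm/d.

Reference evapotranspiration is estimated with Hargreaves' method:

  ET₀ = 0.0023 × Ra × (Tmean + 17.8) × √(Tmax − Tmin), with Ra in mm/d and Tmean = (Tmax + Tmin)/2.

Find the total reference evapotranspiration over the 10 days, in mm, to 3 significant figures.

Tmean = (22.5 + 11.6)/2 = 17.05 °C
ET₀ = 0.0023 × 8.08 × (17.05 + 17.8) × √10.9 = 0.0023 × 8.08 × 34.85 × 3.3015 = 2.1382 mm/d
Over 10 days: 2.1382 × 10 = 21.382 mm

21.4 mm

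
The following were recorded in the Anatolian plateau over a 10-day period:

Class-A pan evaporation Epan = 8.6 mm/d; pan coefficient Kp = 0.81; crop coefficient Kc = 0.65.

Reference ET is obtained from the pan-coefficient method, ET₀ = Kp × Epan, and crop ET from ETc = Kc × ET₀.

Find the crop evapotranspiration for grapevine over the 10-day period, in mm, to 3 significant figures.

45.3 mm

ET₀ = 0.81 × 8.6 = 6.9660 mm/d
ETc = Kc × ET₀ = 0.65 × 6.9660 = 4.5279 mm/d
Over 10 days: 4.5279 × 10 = 45.279 mm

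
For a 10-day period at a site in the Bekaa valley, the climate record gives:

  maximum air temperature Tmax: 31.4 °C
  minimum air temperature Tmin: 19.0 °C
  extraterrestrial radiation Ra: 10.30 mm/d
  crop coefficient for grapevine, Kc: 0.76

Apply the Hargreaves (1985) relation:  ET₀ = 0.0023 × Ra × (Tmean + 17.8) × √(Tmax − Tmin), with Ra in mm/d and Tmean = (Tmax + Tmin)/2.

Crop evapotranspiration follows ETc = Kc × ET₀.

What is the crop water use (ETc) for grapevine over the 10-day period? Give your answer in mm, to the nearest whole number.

Tmean = (31.4 + 19.0)/2 = 25.20 °C
ET₀ = 0.0023 × 10.30 × (25.20 + 17.8) × √12.4 = 0.0023 × 10.30 × 43.00 × 3.5214 = 3.5871 mm/d
ETc = Kc × ET₀ = 0.76 × 3.5871 = 2.7262 mm/d
Over 10 days: 2.7262 × 10 = 27.262 mm

27 mm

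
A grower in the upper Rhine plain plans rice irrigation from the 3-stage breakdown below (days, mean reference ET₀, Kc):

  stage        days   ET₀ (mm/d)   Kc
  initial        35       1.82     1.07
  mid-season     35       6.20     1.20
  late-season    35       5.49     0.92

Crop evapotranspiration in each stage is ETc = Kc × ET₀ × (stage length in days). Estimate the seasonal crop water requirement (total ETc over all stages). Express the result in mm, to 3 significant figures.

initial: 1.07 × 1.82 × 35 = 68.16 mm
mid-season: 1.20 × 6.20 × 35 = 260.40 mm
late-season: 0.92 × 5.49 × 35 = 176.78 mm
Seasonal total = 505.34 mm

505 mm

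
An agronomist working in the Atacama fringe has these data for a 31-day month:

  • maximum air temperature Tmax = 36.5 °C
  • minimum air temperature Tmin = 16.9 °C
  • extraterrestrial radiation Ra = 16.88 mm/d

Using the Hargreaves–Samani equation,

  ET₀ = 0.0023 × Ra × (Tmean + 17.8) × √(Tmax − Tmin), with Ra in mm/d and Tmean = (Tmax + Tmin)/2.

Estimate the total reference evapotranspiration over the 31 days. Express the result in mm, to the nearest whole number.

Tmean = (36.5 + 16.9)/2 = 26.70 °C
ET₀ = 0.0023 × 16.88 × (26.70 + 17.8) × √19.6 = 0.0023 × 16.88 × 44.50 × 4.4272 = 7.6487 mm/d
Over 31 days: 7.6487 × 31 = 237.110 mm

237 mm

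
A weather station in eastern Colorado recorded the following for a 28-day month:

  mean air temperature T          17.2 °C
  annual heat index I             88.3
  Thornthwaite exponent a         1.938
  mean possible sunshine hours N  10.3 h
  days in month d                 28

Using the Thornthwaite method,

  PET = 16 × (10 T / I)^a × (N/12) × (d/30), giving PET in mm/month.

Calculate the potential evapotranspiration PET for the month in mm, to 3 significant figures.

46.7 mm

10T/I = 10 × 17.2 / 88.3 = 1.9479
(10T/I)^a = 1.9479^1.938 = 3.6407
Uncorrected PET = 16 × 3.6407 = 58.251 mm
Correction = (N/12)(d/30) = (10.3/12)(28/30) = 0.8011
PET = 58.251 × 0.8011 = 46.665 mm/month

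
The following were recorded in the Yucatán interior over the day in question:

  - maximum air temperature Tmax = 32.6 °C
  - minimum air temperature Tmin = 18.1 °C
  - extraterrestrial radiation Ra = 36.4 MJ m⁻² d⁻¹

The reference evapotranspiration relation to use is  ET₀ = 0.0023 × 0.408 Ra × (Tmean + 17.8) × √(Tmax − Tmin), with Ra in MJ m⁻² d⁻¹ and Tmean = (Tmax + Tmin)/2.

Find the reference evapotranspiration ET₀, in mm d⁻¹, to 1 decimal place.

Tmean = (32.6 + 18.1)/2 = 25.35 °C
0.408 Ra = 0.408 × 36.4 = 14.8512 mm/d equivalent
ET₀ = 0.0023 × 14.8512 × (25.35 + 17.8) × √14.5 = 0.0023 × 14.8512 × 43.15 × 3.8079 = 5.6125 mm/d

5.6 mm d⁻¹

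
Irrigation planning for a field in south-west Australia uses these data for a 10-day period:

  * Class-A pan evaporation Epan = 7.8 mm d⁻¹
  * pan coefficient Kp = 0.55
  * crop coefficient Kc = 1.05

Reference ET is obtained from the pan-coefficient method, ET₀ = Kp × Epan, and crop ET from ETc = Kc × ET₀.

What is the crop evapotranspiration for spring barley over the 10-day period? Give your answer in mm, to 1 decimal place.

45.0 mm

ET₀ = 0.55 × 7.8 = 4.2900 mm/d
ETc = Kc × ET₀ = 1.05 × 4.2900 = 4.5045 mm/d
Over 10 days: 4.5045 × 10 = 45.045 mm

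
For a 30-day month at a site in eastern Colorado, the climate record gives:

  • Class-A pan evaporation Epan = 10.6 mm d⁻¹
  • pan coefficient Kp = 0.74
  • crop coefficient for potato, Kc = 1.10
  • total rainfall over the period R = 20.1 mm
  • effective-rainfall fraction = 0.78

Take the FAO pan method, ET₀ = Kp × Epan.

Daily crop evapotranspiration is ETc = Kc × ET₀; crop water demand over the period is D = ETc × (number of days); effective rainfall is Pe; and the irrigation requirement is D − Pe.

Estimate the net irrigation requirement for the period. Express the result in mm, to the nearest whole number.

ET₀ = 0.74 × 10.6 = 7.8440 mm/d
ETc = Kc × ET₀ = 1.10 × 7.8440 = 8.6284 mm/d
Crop demand D = ETc × 30 d = 8.6284 × 30 = 258.852 mm
Pe = 0.78 × 20.1 = 15.678 mm
D − Pe = 258.852 − 15.678 = 243.174 mm

243 mm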